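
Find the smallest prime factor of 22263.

3

22263 is odd.
Digit sum 15, divisible by 3.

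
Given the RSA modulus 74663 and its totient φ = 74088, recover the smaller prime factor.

197

φ(n) = (p−1)(q−1) = n − (p+q) + 1, so p + q = 74663 − 74088 + 1 = 576.
p and q are the roots of t² − 576t + 74663 = 0.
Discriminant: 576² − 4·74663 = 331776 − 298652 = 33124; √33124 = 182.
q = (576 − 182)/2 = 197, p = (576 + 182)/2 = 379.
Check: 197 · 379 = 74663.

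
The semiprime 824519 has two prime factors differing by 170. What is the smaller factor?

827

Since p = q + 170, we have 824519 = q(q + 170), so q² + 170q − 824519 = 0.
Discriminant: 170² + 4·824519 = 28900 + 3298076 = 3326976; √3326976 = 1824.
q = (−170 + 1824)/2 = 827, and p = q + 170 = 997.
Check: 827 · 997 = 824519.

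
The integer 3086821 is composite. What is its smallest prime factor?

59

3086821 is odd.
Digit sum 28, not divisible by 3.
Ends in 1: not divisible by 5.
7: 3086821 = 7·440974 + 3
11: 3086821 = 11·280620 + 1
13: 3086821 = 13·237447 + 10
17: 3086821 = 17·181577 + 12
19: 3086821 = 19·162464 + 5
23: 3086821 = 23·134209 + 14
29: 3086821 = 29·106442 + 3
31: 3086821 = 31·99574 + 27
37: 3086821 = 37·83427 + 22
41: 3086821 = 41·75288 + 13
43: 3086821 = 43·71786 + 23
47: 3086821 = 47·65677 + 2
53: 3086821 = 53·58241 + 48
59: 3086821 = 59·52319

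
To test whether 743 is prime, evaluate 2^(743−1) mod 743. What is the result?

1

2^1 ≡ 2 (mod 743)
2^2 ≡ 2^2 = 4 ≡ 4 (mod 743)
2^4 ≡ 4^2 = 16 ≡ 16 (mod 743)
2^8 ≡ 16^2 = 256 ≡ 256 (mod 743)
2^16 ≡ 256^2 = 65536 ≡ 152 (mod 743)
2^32 ≡ 152^2 = 23104 ≡ 71 (mod 743)
2^64 ≡ 71^2 = 5041 ≡ 583 (mod 743)
2^128 ≡ 583^2 = 339889 ≡ 338 (mod 743)
2^256 ≡ 338^2 = 114244 ≡ 565 (mod 743)
2^512 ≡ 565^2 = 319225 ≡ 478 (mod 743)
742 = 512 + 128 + 64 + 32 + 4 + 2 in binary powers of 2.
So 2^742 ≡ 478 · 338 · 583 · 71 · 16 · 4 ≡ 1 (mod 743).
Since the result is 1, base 2 gives no evidence that 743 is composite.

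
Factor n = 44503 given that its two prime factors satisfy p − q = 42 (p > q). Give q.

Since p = q + 42, we have 44503 = q(q + 42), so q² + 42q − 44503 = 0.
Discriminant: 42² + 4·44503 = 1764 + 178012 = 179776; √179776 = 424.
q = (−42 + 424)/2 = 191, and p = q + 42 = 233.
Check: 191 · 233 = 44503.

191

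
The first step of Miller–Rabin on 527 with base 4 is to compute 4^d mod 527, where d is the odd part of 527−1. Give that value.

527 − 1 = 526 = 2^1 · 263, so d = 263.
4^1 ≡ 4 (mod 527)
4^2 ≡ 4^2 = 16 ≡ 16 (mod 527)
4^4 ≡ 16^2 = 256 ≡ 256 (mod 527)
4^8 ≡ 256^2 = 65536 ≡ 188 (mod 527)
4^16 ≡ 188^2 = 35344 ≡ 35 (mod 527)
4^32 ≡ 35^2 = 1225 ≡ 171 (mod 527)
4^64 ≡ 171^2 = 29241 ≡ 256 (mod 527)
4^128 ≡ 256^2 = 65536 ≡ 188 (mod 527)
4^256 ≡ 188^2 = 35344 ≡ 35 (mod 527)
263 = 256 + 4 + 2 + 1 in binary powers of 2.
So 4^263 ≡ 35 · 256 · 16 · 4 ≡ 64 (mod 527).
Squaring chain: 64; never reaches −1, so base 4 is a Miller–Rabin witness that 527 is composite.

64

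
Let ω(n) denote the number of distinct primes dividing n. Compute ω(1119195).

6

1119195 = 3^2 · 124355
124355 = 5 · 24871
24871 = 7 · 3553
3553 = 11 · 323
323 = 17 · 19
1119195 = 3^2 · 5 · 7 · 11 · 17 · 19, which has 6 distinct prime factors.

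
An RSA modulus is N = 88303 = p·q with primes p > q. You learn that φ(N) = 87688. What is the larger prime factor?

389

φ(n) = (p−1)(q−1) = n − (p+q) + 1, so p + q = 88303 − 87688 + 1 = 616.
p and q are the roots of t² − 616t + 88303 = 0.
Discriminant: 616² − 4·88303 = 379456 − 353212 = 26244; √26244 = 162.
q = (616 − 162)/2 = 227, p = (616 + 162)/2 = 389.
Check: 227 · 389 = 88303.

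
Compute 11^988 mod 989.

441

11^1 ≡ 11 (mod 989)
11^2 ≡ 11^2 = 121 ≡ 121 (mod 989)
11^4 ≡ 121^2 = 14641 ≡ 795 (mod 989)
11^8 ≡ 795^2 = 632025 ≡ 54 (mod 989)
11^16 ≡ 54^2 = 2916 ≡ 938 (mod 989)
11^32 ≡ 938^2 = 879844 ≡ 623 (mod 989)
11^64 ≡ 623^2 = 388129 ≡ 441 (mod 989)
11^128 ≡ 441^2 = 194481 ≡ 637 (mod 989)
11^256 ≡ 637^2 = 405769 ≡ 279 (mod 989)
11^512 ≡ 279^2 = 77841 ≡ 699 (mod 989)
988 = 512 + 256 + 128 + 64 + 16 + 8 + 4 in binary powers of 2.
So 11^988 ≡ 699 · 279 · 637 · 441 · 938 · 54 · 795 ≡ 441 (mod 989).
Since 441 ≠ 1, base 11 is a Fermat witness: 989 is composite.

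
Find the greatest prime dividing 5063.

83

5063 = 61 · 83
83 is prime.
So 5063 = 61 · 83; the largest prime factor is 83.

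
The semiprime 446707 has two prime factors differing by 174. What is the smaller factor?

587

Since p = q + 174, we have 446707 = q(q + 174), so q² + 174q − 446707 = 0.
Discriminant: 174² + 4·446707 = 30276 + 1786828 = 1817104; √1817104 = 1348.
q = (−174 + 1348)/2 = 587, and p = q + 174 = 761.
Check: 587 · 761 = 446707.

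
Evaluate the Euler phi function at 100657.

Factor: 100657 = 17 · 31 · 191.
φ(100657) = (17−1) · (31−1) · (191−1) = 16 · 30 · 190 = 91200.

91200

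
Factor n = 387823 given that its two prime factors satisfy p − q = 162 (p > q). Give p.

709

Since p = q + 162, we have 387823 = q(q + 162), so q² + 162q − 387823 = 0.
Discriminant: 162² + 4·387823 = 26244 + 1551292 = 1577536; √1577536 = 1256.
q = (−162 + 1256)/2 = 547, and p = q + 162 = 709.
Check: 547 · 709 = 387823.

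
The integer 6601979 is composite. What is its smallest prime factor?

67

6601979 is odd.
Digit sum 38, not divisible by 3.
Ends in 9: not divisible by 5.
7: 6601979 = 7·943139 + 6
11: 6601979 = 11·600179 + 10
13: 6601979 = 13·507844 + 7
17: 6601979 = 17·388351 + 12
19: 6601979 = 19·347472 + 11
23: 6601979 = 23·287042 + 13
29: 6601979 = 29·227654 + 13
31: 6601979 = 31·212967 + 2
37: 6601979 = 37·178431 + 32
41: 6601979 = 41·161023 + 36
43: 6601979 = 43·153534 + 17
47: 6601979 = 47·140467 + 30
53: 6601979 = 53·124565 + 34
59: 6601979 = 59·111897 + 56
61: 6601979 = 61·108229 + 10
67: 6601979 = 67·98537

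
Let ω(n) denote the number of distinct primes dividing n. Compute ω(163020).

6

163020 = 2^2 · 40755
40755 = 3 · 13585
13585 = 5 · 2717
2717 = 11 · 247
247 = 13 · 19
163020 = 2^2 · 3 · 5 · 11 · 13 · 19, which has 6 distinct prime factors.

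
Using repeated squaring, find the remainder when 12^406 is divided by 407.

12

12^1 ≡ 12 (mod 407)
12^2 ≡ 12^2 = 144 ≡ 144 (mod 407)
12^4 ≡ 144^2 = 20736 ≡ 386 (mod 407)
12^8 ≡ 386^2 = 148996 ≡ 34 (mod 407)
12^16 ≡ 34^2 = 1156 ≡ 342 (mod 407)
12^32 ≡ 342^2 = 116964 ≡ 155 (mod 407)
12^64 ≡ 155^2 = 24025 ≡ 12 (mod 407)
12^128 ≡ 12^2 = 144 ≡ 144 (mod 407)
12^256 ≡ 144^2 = 20736 ≡ 386 (mod 407)
406 = 256 + 128 + 16 + 4 + 2 in binary powers of 2.
So 12^406 ≡ 386 · 144 · 342 · 386 · 144 ≡ 12 (mod 407).
Since 12 ≠ 1, base 12 is a Fermat witness: 407 is composite.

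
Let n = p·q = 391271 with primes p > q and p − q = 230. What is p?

751

Since p = q + 230, we have 391271 = q(q + 230), so q² + 230q − 391271 = 0.
Discriminant: 230² + 4·391271 = 52900 + 1565084 = 1617984; √1617984 = 1272.
q = (−230 + 1272)/2 = 521, and p = q + 230 = 751.
Check: 521 · 751 = 391271.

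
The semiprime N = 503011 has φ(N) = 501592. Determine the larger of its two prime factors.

φ(n) = (p−1)(q−1) = n − (p+q) + 1, so p + q = 503011 − 501592 + 1 = 1420.
p and q are the roots of t² − 1420t + 503011 = 0.
Discriminant: 1420² − 4·503011 = 2016400 − 2012044 = 4356; √4356 = 66.
q = (1420 − 66)/2 = 677, p = (1420 + 66)/2 = 743.
Check: 677 · 743 = 503011.

743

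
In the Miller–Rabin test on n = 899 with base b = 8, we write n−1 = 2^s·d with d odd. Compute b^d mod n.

66

899 − 1 = 898 = 2^1 · 449, so d = 449.
8^1 ≡ 8 (mod 899)
8^2 ≡ 8^2 = 64 ≡ 64 (mod 899)
8^4 ≡ 64^2 = 4096 ≡ 500 (mod 899)
8^8 ≡ 500^2 = 250000 ≡ 78 (mod 899)
8^16 ≡ 78^2 = 6084 ≡ 690 (mod 899)
8^32 ≡ 690^2 = 476100 ≡ 529 (mod 899)
8^64 ≡ 529^2 = 279841 ≡ 252 (mod 899)
8^128 ≡ 252^2 = 63504 ≡ 574 (mod 899)
8^256 ≡ 574^2 = 329476 ≡ 442 (mod 899)
449 = 256 + 128 + 64 + 1 in binary powers of 2.
So 8^449 ≡ 442 · 574 · 252 · 8 ≡ 66 (mod 899).
Squaring chain: 66; never reaches −1, so base 8 is a Miller–Rabin witness that 899 is composite.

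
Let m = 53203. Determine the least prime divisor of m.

53203 is odd.
Digit sum 13, not divisible by 3.
Ends in 3: not divisible by 5.
7: 53203 = 7·7600 + 3
11: 53203 = 11·4836 + 7
13: 53203 = 13·4092 + 7
17: 53203 = 17·3129 + 10
19: 53203 = 19·2800 + 3
23: 53203 = 23·2313 + 4
29: 53203 = 29·1834 + 17
31: 53203 = 31·1716 + 7
37: 53203 = 37·1437 + 34
41: 53203 = 41·1297 + 26
43: 53203 = 43·1237 + 12
47: 53203 = 47·1131 + 46
53: 53203 = 53·1003 + 44
59: 53203 = 59·901 + 44
61: 53203 = 61·872 + 11
67: 53203 = 67·794 + 5
71: 53203 = 71·749 + 24
73: 53203 = 73·728 + 59
79: 53203 = 79·673 + 36
83: 53203 = 83·641

83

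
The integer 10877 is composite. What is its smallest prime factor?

73

10877 is odd.
Digit sum 23, not divisible by 3.
Ends in 7: not divisible by 5.
7: 10877 = 7·1553 + 6
11: 10877 = 11·988 + 9
13: 10877 = 13·836 + 9
17: 10877 = 17·639 + 14
19: 10877 = 19·572 + 9
23: 10877 = 23·472 + 21
29: 10877 = 29·375 + 2
31: 10877 = 31·350 + 27
37: 10877 = 37·293 + 36
41: 10877 = 41·265 + 12
43: 10877 = 43·252 + 41
47: 10877 = 47·231 + 20
53: 10877 = 53·205 + 12
59: 10877 = 59·184 + 21
61: 10877 = 61·178 + 19
67: 10877 = 67·162 + 23
71: 10877 = 71·153 + 14
73: 10877 = 73·149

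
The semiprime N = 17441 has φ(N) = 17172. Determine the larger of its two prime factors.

φ(n) = (p−1)(q−1) = n − (p+q) + 1, so p + q = 17441 − 17172 + 1 = 270.
p and q are the roots of t² − 270t + 17441 = 0.
Discriminant: 270² − 4·17441 = 72900 − 69764 = 3136; √3136 = 56.
q = (270 − 56)/2 = 107, p = (270 + 56)/2 = 163.
Check: 107 · 163 = 17441.

163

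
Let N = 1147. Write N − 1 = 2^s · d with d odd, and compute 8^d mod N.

450

1147 − 1 = 1146 = 2^1 · 573, so d = 573.
8^1 ≡ 8 (mod 1147)
8^2 ≡ 8^2 = 64 ≡ 64 (mod 1147)
8^4 ≡ 64^2 = 4096 ≡ 655 (mod 1147)
8^8 ≡ 655^2 = 429025 ≡ 47 (mod 1147)
8^16 ≡ 47^2 = 2209 ≡ 1062 (mod 1147)
8^32 ≡ 1062^2 = 1127844 ≡ 343 (mod 1147)
8^64 ≡ 343^2 = 117649 ≡ 655 (mod 1147)
8^128 ≡ 655^2 = 429025 ≡ 47 (mod 1147)
8^256 ≡ 47^2 = 2209 ≡ 1062 (mod 1147)
8^512 ≡ 1062^2 = 1127844 ≡ 343 (mod 1147)
573 = 512 + 32 + 16 + 8 + 4 + 1 in binary powers of 2.
So 8^573 ≡ 343 · 343 · 1062 · 47 · 655 · 8 ≡ 450 (mod 1147).
Squaring chain: 450; never reaches −1, so base 8 is a Miller–Rabin witness that 1147 is composite.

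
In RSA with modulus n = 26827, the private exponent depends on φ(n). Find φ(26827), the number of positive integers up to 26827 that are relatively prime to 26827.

Factor: 26827 = 139 · 193.
φ(26827) = (139−1) · (193−1) = 138 · 192 = 26496.

26496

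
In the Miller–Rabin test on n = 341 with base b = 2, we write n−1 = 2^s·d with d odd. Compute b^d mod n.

32

341 − 1 = 340 = 2^2 · 85, so d = 85.
2^1 ≡ 2 (mod 341)
2^2 ≡ 2^2 = 4 ≡ 4 (mod 341)
2^4 ≡ 4^2 = 16 ≡ 16 (mod 341)
2^8 ≡ 16^2 = 256 ≡ 256 (mod 341)
2^16 ≡ 256^2 = 65536 ≡ 64 (mod 341)
2^32 ≡ 64^2 = 4096 ≡ 4 (mod 341)
2^64 ≡ 4^2 = 16 ≡ 16 (mod 341)
85 = 64 + 16 + 4 + 1 in binary powers of 2.
So 2^85 ≡ 16 · 64 · 16 · 2 ≡ 32 (mod 341).
Squaring chain: 32 → 1; never reaches −1, so base 2 is a Miller–Rabin witness that 341 is composite.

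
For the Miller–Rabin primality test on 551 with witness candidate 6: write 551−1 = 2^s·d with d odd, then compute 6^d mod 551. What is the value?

138

551 − 1 = 550 = 2^1 · 275, so d = 275.
6^1 ≡ 6 (mod 551)
6^2 ≡ 6^2 = 36 ≡ 36 (mod 551)
6^4 ≡ 36^2 = 1296 ≡ 194 (mod 551)
6^8 ≡ 194^2 = 37636 ≡ 168 (mod 551)
6^16 ≡ 168^2 = 28224 ≡ 123 (mod 551)
6^32 ≡ 123^2 = 15129 ≡ 252 (mod 551)
6^64 ≡ 252^2 = 63504 ≡ 139 (mod 551)
6^128 ≡ 139^2 = 19321 ≡ 36 (mod 551)
6^256 ≡ 36^2 = 1296 ≡ 194 (mod 551)
275 = 256 + 16 + 2 + 1 in binary powers of 2.
So 6^275 ≡ 194 · 123 · 36 · 6 ≡ 138 (mod 551).
Squaring chain: 138; never reaches −1, so base 6 is a Miller–Rabin witness that 551 is composite.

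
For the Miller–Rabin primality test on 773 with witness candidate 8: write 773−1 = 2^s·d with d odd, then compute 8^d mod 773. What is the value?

456

773 − 1 = 772 = 2^2 · 193, so d = 193.
8^1 ≡ 8 (mod 773)
8^2 ≡ 8^2 = 64 ≡ 64 (mod 773)
8^4 ≡ 64^2 = 4096 ≡ 231 (mod 773)
8^8 ≡ 231^2 = 53361 ≡ 24 (mod 773)
8^16 ≡ 24^2 = 576 ≡ 576 (mod 773)
8^32 ≡ 576^2 = 331776 ≡ 159 (mod 773)
8^64 ≡ 159^2 = 25281 ≡ 545 (mod 773)
8^128 ≡ 545^2 = 297025 ≡ 193 (mod 773)
193 = 128 + 64 + 1 in binary powers of 2.
So 8^193 ≡ 193 · 545 · 8 ≡ 456 (mod 773).
Squaring chain: 456 → 772; reaches −1, so base 8 does not prove 773 composite.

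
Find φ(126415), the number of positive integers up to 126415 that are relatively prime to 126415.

Factor: 126415 = 5 · 131 · 193.
φ(126415) = (5−1) · (131−1) · (193−1) = 4 · 130 · 192 = 99840.

99840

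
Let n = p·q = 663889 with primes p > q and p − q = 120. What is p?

877

Since p = q + 120, we have 663889 = q(q + 120), so q² + 120q − 663889 = 0.
Discriminant: 120² + 4·663889 = 14400 + 2655556 = 2669956; √2669956 = 1634.
q = (−120 + 1634)/2 = 757, and p = q + 120 = 877.
Check: 757 · 877 = 663889.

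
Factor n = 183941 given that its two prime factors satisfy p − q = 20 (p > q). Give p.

439

Since p = q + 20, we have 183941 = q(q + 20), so q² + 20q − 183941 = 0.
Discriminant: 20² + 4·183941 = 400 + 735764 = 736164; √736164 = 858.
q = (−20 + 858)/2 = 419, and p = q + 20 = 439.
Check: 419 · 439 = 183941.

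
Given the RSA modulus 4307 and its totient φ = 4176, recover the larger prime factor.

φ(n) = (p−1)(q−1) = n − (p+q) + 1, so p + q = 4307 − 4176 + 1 = 132.
p and q are the roots of t² − 132t + 4307 = 0.
Discriminant: 132² − 4·4307 = 17424 − 17228 = 196; √196 = 14.
q = (132 − 14)/2 = 59, p = (132 + 14)/2 = 73.
Check: 59 · 73 = 4307.

73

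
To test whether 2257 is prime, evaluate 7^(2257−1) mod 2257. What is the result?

7^1 ≡ 7 (mod 2257)
7^2 ≡ 7^2 = 49 ≡ 49 (mod 2257)
7^4 ≡ 49^2 = 2401 ≡ 144 (mod 2257)
7^8 ≡ 144^2 = 20736 ≡ 423 (mod 2257)
7^16 ≡ 423^2 = 178929 ≡ 626 (mod 2257)
7^32 ≡ 626^2 = 391876 ≡ 1415 (mod 2257)
7^64 ≡ 1415^2 = 2002225 ≡ 266 (mod 2257)
7^128 ≡ 266^2 = 70756 ≡ 789 (mod 2257)
7^256 ≡ 789^2 = 622521 ≡ 1846 (mod 2257)
7^512 ≡ 1846^2 = 3407716 ≡ 1903 (mod 2257)
7^1024 ≡ 1903^2 = 3621409 ≡ 1181 (mod 2257)
7^2048 ≡ 1181^2 = 1394761 ≡ 2192 (mod 2257)
2256 = 2048 + 128 + 64 + 16 in binary powers of 2.
So 7^2256 ≡ 2192 · 789 · 266 · 626 ≡ 1728 (mod 2257).
Since 1728 ≠ 1, base 7 is a Fermat witness: 2257 is composite.

1728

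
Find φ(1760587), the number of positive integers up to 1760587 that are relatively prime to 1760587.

Factor: 1760587 = 71 · 137 · 181.
φ(1760587) = (71−1) · (137−1) · (181−1) = 70 · 136 · 180 = 1713600.

1713600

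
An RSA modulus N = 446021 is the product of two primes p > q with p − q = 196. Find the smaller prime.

577

Since p = q + 196, we have 446021 = q(q + 196), so q² + 196q − 446021 = 0.
Discriminant: 196² + 4·446021 = 38416 + 1784084 = 1822500; √1822500 = 1350.
q = (−196 + 1350)/2 = 577, and p = q + 196 = 773.
Check: 577 · 773 = 446021.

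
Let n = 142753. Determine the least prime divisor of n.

142753 is odd.
Digit sum 22, not divisible by 3.
Ends in 3: not divisible by 5.
7: 142753 = 7·20393 + 2
11: 142753 = 11·12977 + 6
13: 142753 = 13·10981

13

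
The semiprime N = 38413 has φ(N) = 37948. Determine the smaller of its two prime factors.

107

φ(n) = (p−1)(q−1) = n − (p+q) + 1, so p + q = 38413 − 37948 + 1 = 466.
p and q are the roots of t² − 466t + 38413 = 0.
Discriminant: 466² − 4·38413 = 217156 − 153652 = 63504; √63504 = 252.
q = (466 − 252)/2 = 107, p = (466 + 252)/2 = 359.
Check: 107 · 359 = 38413.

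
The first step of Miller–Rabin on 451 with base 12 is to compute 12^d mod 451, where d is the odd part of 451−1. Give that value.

243

451 − 1 = 450 = 2^1 · 225, so d = 225.
12^1 ≡ 12 (mod 451)
12^2 ≡ 12^2 = 144 ≡ 144 (mod 451)
12^4 ≡ 144^2 = 20736 ≡ 441 (mod 451)
12^8 ≡ 441^2 = 194481 ≡ 100 (mod 451)
12^16 ≡ 100^2 = 10000 ≡ 78 (mod 451)
12^32 ≡ 78^2 = 6084 ≡ 221 (mod 451)
12^64 ≡ 221^2 = 48841 ≡ 133 (mod 451)
12^128 ≡ 133^2 = 17689 ≡ 100 (mod 451)
225 = 128 + 64 + 32 + 1 in binary powers of 2.
So 12^225 ≡ 100 · 133 · 221 · 12 ≡ 243 (mod 451).
Squaring chain: 243; never reaches −1, so base 12 is a Miller–Rabin witness that 451 is composite.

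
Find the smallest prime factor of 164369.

164369 is odd.
Digit sum 29, not divisible by 3.
Ends in 9: not divisible by 5.
7: 164369 = 7·23481 + 2
11: 164369 = 11·14942 + 7
13: 164369 = 13·12643 + 10
17: 164369 = 17·9668 + 13
19: 164369 = 19·8651

19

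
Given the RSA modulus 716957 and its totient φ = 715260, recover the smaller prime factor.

787

φ(n) = (p−1)(q−1) = n − (p+q) + 1, so p + q = 716957 − 715260 + 1 = 1698.
p and q are the roots of t² − 1698t + 716957 = 0.
Discriminant: 1698² − 4·716957 = 2883204 − 2867828 = 15376; √15376 = 124.
q = (1698 − 124)/2 = 787, p = (1698 + 124)/2 = 911.
Check: 787 · 911 = 716957.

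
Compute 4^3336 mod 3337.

4^1 ≡ 4 (mod 3337)
4^2 ≡ 4^2 = 16 ≡ 16 (mod 3337)
4^4 ≡ 16^2 = 256 ≡ 256 (mod 3337)
4^8 ≡ 256^2 = 65536 ≡ 2133 (mod 3337)
4^16 ≡ 2133^2 = 4549689 ≡ 1358 (mod 3337)
4^32 ≡ 1358^2 = 1844164 ≡ 2140 (mod 3337)
4^64 ≡ 2140^2 = 4579600 ≡ 1236 (mod 3337)
4^128 ≡ 1236^2 = 1527696 ≡ 2687 (mod 3337)
4^256 ≡ 2687^2 = 7219969 ≡ 2038 (mod 3337)
4^512 ≡ 2038^2 = 4153444 ≡ 2216 (mod 3337)
4^1024 ≡ 2216^2 = 4910656 ≡ 1929 (mod 3337)
4^2048 ≡ 1929^2 = 3721041 ≡ 286 (mod 3337)
3336 = 2048 + 1024 + 256 + 8 in binary powers of 2.
So 4^3336 ≡ 286 · 1929 · 2038 · 2133 ≡ 192 (mod 3337).
Since 192 ≠ 1, base 4 is a Fermat witness: 3337 is composite.

192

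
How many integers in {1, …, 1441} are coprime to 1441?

Factor: 1441 = 11 · 131.
φ(1441) = (11−1) · (131−1) = 10 · 130 = 1300.

1300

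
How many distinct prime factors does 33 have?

2

33 = 3 · 11
33 = 3 · 11, which has 2 distinct prime factors.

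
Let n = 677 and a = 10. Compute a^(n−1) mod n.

1

10^1 ≡ 10 (mod 677)
10^2 ≡ 10^2 = 100 ≡ 100 (mod 677)
10^4 ≡ 100^2 = 10000 ≡ 522 (mod 677)
10^8 ≡ 522^2 = 272484 ≡ 330 (mod 677)
10^16 ≡ 330^2 = 108900 ≡ 580 (mod 677)
10^32 ≡ 580^2 = 336400 ≡ 608 (mod 677)
10^64 ≡ 608^2 = 369664 ≡ 22 (mod 677)
10^128 ≡ 22^2 = 484 ≡ 484 (mod 677)
10^256 ≡ 484^2 = 234256 ≡ 14 (mod 677)
10^512 ≡ 14^2 = 196 ≡ 196 (mod 677)
676 = 512 + 128 + 32 + 4 in binary powers of 2.
So 10^676 ≡ 196 · 484 · 608 · 522 ≡ 1 (mod 677).
Since the result is 1, base 10 gives no evidence that 677 is composite.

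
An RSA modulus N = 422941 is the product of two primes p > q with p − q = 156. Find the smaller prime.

577

Since p = q + 156, we have 422941 = q(q + 156), so q² + 156q − 422941 = 0.
Discriminant: 156² + 4·422941 = 24336 + 1691764 = 1716100; √1716100 = 1310.
q = (−156 + 1310)/2 = 577, and p = q + 156 = 733.
Check: 577 · 733 = 422941.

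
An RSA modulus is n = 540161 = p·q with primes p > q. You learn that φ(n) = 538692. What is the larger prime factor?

743

φ(n) = (p−1)(q−1) = n − (p+q) + 1, so p + q = 540161 − 538692 + 1 = 1470.
p and q are the roots of t² − 1470t + 540161 = 0.
Discriminant: 1470² − 4·540161 = 2160900 − 2160644 = 256; √256 = 16.
q = (1470 − 16)/2 = 727, p = (1470 + 16)/2 = 743.
Check: 727 · 743 = 540161.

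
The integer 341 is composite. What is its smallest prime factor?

11

341 is odd.
Digit sum 8, not divisible by 3.
Ends in 1: not divisible by 5.
7: 341 = 7·48 + 5
11: 341 = 11·31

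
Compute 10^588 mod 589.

349

10^1 ≡ 10 (mod 589)
10^2 ≡ 10^2 = 100 ≡ 100 (mod 589)
10^4 ≡ 100^2 = 10000 ≡ 576 (mod 589)
10^8 ≡ 576^2 = 331776 ≡ 169 (mod 589)
10^16 ≡ 169^2 = 28561 ≡ 289 (mod 589)
10^32 ≡ 289^2 = 83521 ≡ 472 (mod 589)
10^64 ≡ 472^2 = 222784 ≡ 142 (mod 589)
10^128 ≡ 142^2 = 20164 ≡ 138 (mod 589)
10^256 ≡ 138^2 = 19044 ≡ 196 (mod 589)
10^512 ≡ 196^2 = 38416 ≡ 131 (mod 589)
588 = 512 + 64 + 8 + 4 in binary powers of 2.
So 10^588 ≡ 131 · 142 · 169 · 576 ≡ 349 (mod 589).
Since 349 ≠ 1, base 10 is a Fermat witness: 589 is composite.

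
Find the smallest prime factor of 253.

11

253 is odd.
Digit sum 10, not divisible by 3.
Ends in 3: not divisible by 5.
7: 253 = 7·36 + 1
11: 253 = 11·23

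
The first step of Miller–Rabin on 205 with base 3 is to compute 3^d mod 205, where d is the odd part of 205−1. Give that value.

27

205 − 1 = 204 = 2^2 · 51, so d = 51.
3^1 ≡ 3 (mod 205)
3^2 ≡ 3^2 = 9 ≡ 9 (mod 205)
3^4 ≡ 9^2 = 81 ≡ 81 (mod 205)
3^8 ≡ 81^2 = 6561 ≡ 1 (mod 205)
3^16 ≡ 1^2 = 1 ≡ 1 (mod 205)
3^32 ≡ 1^2 = 1 ≡ 1 (mod 205)
51 = 32 + 16 + 2 + 1 in binary powers of 2.
So 3^51 ≡ 1 · 1 · 9 · 3 ≡ 27 (mod 205).
Squaring chain: 27 → 114; never reaches −1, so base 3 is a Miller–Rabin witness that 205 is composite.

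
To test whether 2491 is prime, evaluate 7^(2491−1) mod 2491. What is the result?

713

7^1 ≡ 7 (mod 2491)
7^2 ≡ 7^2 = 49 ≡ 49 (mod 2491)
7^4 ≡ 49^2 = 2401 ≡ 2401 (mod 2491)
7^8 ≡ 2401^2 = 5764801 ≡ 627 (mod 2491)
7^16 ≡ 627^2 = 393129 ≡ 2042 (mod 2491)
7^32 ≡ 2042^2 = 4169764 ≡ 2321 (mod 2491)
7^64 ≡ 2321^2 = 5387041 ≡ 1499 (mod 2491)
7^128 ≡ 1499^2 = 2247001 ≡ 119 (mod 2491)
7^256 ≡ 119^2 = 14161 ≡ 1706 (mod 2491)
7^512 ≡ 1706^2 = 2910436 ≡ 948 (mod 2491)
7^1024 ≡ 948^2 = 898704 ≡ 1944 (mod 2491)
7^2048 ≡ 1944^2 = 3779136 ≡ 289 (mod 2491)
2490 = 2048 + 256 + 128 + 32 + 16 + 8 + 2 in binary powers of 2.
So 7^2490 ≡ 289 · 1706 · 119 · 2321 · 2042 · 627 · 49 ≡ 713 (mod 2491).
Since 713 ≠ 1, base 7 is a Fermat witness: 2491 is composite.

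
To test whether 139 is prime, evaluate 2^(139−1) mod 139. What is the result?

1

2^1 ≡ 2 (mod 139)
2^2 ≡ 2^2 = 4 ≡ 4 (mod 139)
2^4 ≡ 4^2 = 16 ≡ 16 (mod 139)
2^8 ≡ 16^2 = 256 ≡ 117 (mod 139)
2^16 ≡ 117^2 = 13689 ≡ 67 (mod 139)
2^32 ≡ 67^2 = 4489 ≡ 41 (mod 139)
2^64 ≡ 41^2 = 1681 ≡ 13 (mod 139)
2^128 ≡ 13^2 = 169 ≡ 30 (mod 139)
138 = 128 + 8 + 2 in binary powers of 2.
So 2^138 ≡ 30 · 117 · 4 ≡ 1 (mod 139).
Since the result is 1, base 2 gives no evidence that 139 is composite.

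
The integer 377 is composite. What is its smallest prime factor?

13

377 is odd.
Digit sum 17, not divisible by 3.
Ends in 7: not divisible by 5.
7: 377 = 7·53 + 6
11: 377 = 11·34 + 3
13: 377 = 13·29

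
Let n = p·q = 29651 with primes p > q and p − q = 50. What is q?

Since p = q + 50, we have 29651 = q(q + 50), so q² + 50q − 29651 = 0.
Discriminant: 50² + 4·29651 = 2500 + 118604 = 121104; √121104 = 348.
q = (−50 + 348)/2 = 149, and p = q + 50 = 199.
Check: 149 · 199 = 29651.

149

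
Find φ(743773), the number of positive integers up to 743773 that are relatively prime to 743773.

718080

Factor: 743773 = 61 · 89 · 137.
φ(743773) = (61−1) · (89−1) · (137−1) = 60 · 88 · 136 = 718080.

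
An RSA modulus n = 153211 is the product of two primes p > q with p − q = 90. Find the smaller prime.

Since p = q + 90, we have 153211 = q(q + 90), so q² + 90q − 153211 = 0.
Discriminant: 90² + 4·153211 = 8100 + 612844 = 620944; √620944 = 788.
q = (−90 + 788)/2 = 349, and p = q + 90 = 439.
Check: 349 · 439 = 153211.

349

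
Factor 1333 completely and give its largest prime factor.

43

1333 = 31 · 43
43 is prime.
So 1333 = 31 · 43; the largest prime factor is 43.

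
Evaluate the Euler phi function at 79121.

66528

Factor: 79121 = 7 · 89 · 127.
φ(79121) = (7−1) · (89−1) · (127−1) = 6 · 88 · 126 = 66528.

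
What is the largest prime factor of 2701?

73

2701 = 37 · 73
73 is prime.
So 2701 = 37 · 73; the largest prime factor is 73.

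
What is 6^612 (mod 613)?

6^1 ≡ 6 (mod 613)
6^2 ≡ 6^2 = 36 ≡ 36 (mod 613)
6^4 ≡ 36^2 = 1296 ≡ 70 (mod 613)
6^8 ≡ 70^2 = 4900 ≡ 609 (mod 613)
6^16 ≡ 609^2 = 370881 ≡ 16 (mod 613)
6^32 ≡ 16^2 = 256 ≡ 256 (mod 613)
6^64 ≡ 256^2 = 65536 ≡ 558 (mod 613)
6^128 ≡ 558^2 = 311364 ≡ 573 (mod 613)
6^256 ≡ 573^2 = 328329 ≡ 374 (mod 613)
6^512 ≡ 374^2 = 139876 ≡ 112 (mod 613)
612 = 512 + 64 + 32 + 4 in binary powers of 2.
So 6^612 ≡ 112 · 558 · 256 · 70 ≡ 1 (mod 613).
Since the result is 1, base 6 gives no evidence that 613 is composite.

1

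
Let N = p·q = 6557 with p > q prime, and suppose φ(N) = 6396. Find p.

φ(n) = (p−1)(q−1) = n − (p+q) + 1, so p + q = 6557 − 6396 + 1 = 162.
p and q are the roots of t² − 162t + 6557 = 0.
Discriminant: 162² − 4·6557 = 26244 − 26228 = 16; √16 = 4.
q = (162 − 4)/2 = 79, p = (162 + 4)/2 = 83.
Check: 79 · 83 = 6557.

83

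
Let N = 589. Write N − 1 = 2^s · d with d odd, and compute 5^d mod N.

125

589 − 1 = 588 = 2^2 · 147, so d = 147.
5^1 ≡ 5 (mod 589)
5^2 ≡ 5^2 = 25 ≡ 25 (mod 589)
5^4 ≡ 25^2 = 625 ≡ 36 (mod 589)
5^8 ≡ 36^2 = 1296 ≡ 118 (mod 589)
5^16 ≡ 118^2 = 13924 ≡ 377 (mod 589)
5^32 ≡ 377^2 = 142129 ≡ 180 (mod 589)
5^64 ≡ 180^2 = 32400 ≡ 5 (mod 589)
5^128 ≡ 5^2 = 25 ≡ 25 (mod 589)
147 = 128 + 16 + 2 + 1 in binary powers of 2.
So 5^147 ≡ 25 · 377 · 25 · 5 ≡ 125 (mod 589).
Squaring chain: 125 → 311; never reaches −1, so base 5 is a Miller–Rabin witness that 589 is composite.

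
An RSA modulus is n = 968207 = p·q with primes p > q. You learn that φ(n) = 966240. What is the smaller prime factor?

977

φ(n) = (p−1)(q−1) = n − (p+q) + 1, so p + q = 968207 − 966240 + 1 = 1968.
p and q are the roots of t² − 1968t + 968207 = 0.
Discriminant: 1968² − 4·968207 = 3873024 − 3872828 = 196; √196 = 14.
q = (1968 − 14)/2 = 977, p = (1968 + 14)/2 = 991.
Check: 977 · 991 = 968207.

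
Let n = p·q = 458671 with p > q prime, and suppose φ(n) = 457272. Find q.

φ(n) = (p−1)(q−1) = n − (p+q) + 1, so p + q = 458671 − 457272 + 1 = 1400.
p and q are the roots of t² − 1400t + 458671 = 0.
Discriminant: 1400² − 4·458671 = 1960000 − 1834684 = 125316; √125316 = 354.
q = (1400 − 354)/2 = 523, p = (1400 + 354)/2 = 877.
Check: 523 · 877 = 458671.

523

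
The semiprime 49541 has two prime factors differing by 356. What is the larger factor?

463

Since p = q + 356, we have 49541 = q(q + 356), so q² + 356q − 49541 = 0.
Discriminant: 356² + 4·49541 = 126736 + 198164 = 324900; √324900 = 570.
q = (−356 + 570)/2 = 107, and p = q + 356 = 463.
Check: 107 · 463 = 49541.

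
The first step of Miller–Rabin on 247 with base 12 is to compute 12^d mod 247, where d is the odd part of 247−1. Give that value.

247 − 1 = 246 = 2^1 · 123, so d = 123.
12^1 ≡ 12 (mod 247)
12^2 ≡ 12^2 = 144 ≡ 144 (mod 247)
12^4 ≡ 144^2 = 20736 ≡ 235 (mod 247)
12^8 ≡ 235^2 = 55225 ≡ 144 (mod 247)
12^16 ≡ 144^2 = 20736 ≡ 235 (mod 247)
12^32 ≡ 235^2 = 55225 ≡ 144 (mod 247)
12^64 ≡ 144^2 = 20736 ≡ 235 (mod 247)
123 = 64 + 32 + 16 + 8 + 2 + 1 in binary powers of 2.
So 12^123 ≡ 235 · 144 · 235 · 144 · 144 · 12 ≡ 246 (mod 247).
Since 12^d ≡ 246 (mod 247), base 12 does not prove 247 composite.

246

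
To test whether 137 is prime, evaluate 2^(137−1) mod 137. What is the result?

1

2^1 ≡ 2 (mod 137)
2^2 ≡ 2^2 = 4 ≡ 4 (mod 137)
2^4 ≡ 4^2 = 16 ≡ 16 (mod 137)
2^8 ≡ 16^2 = 256 ≡ 119 (mod 137)
2^16 ≡ 119^2 = 14161 ≡ 50 (mod 137)
2^32 ≡ 50^2 = 2500 ≡ 34 (mod 137)
2^64 ≡ 34^2 = 1156 ≡ 60 (mod 137)
2^128 ≡ 60^2 = 3600 ≡ 38 (mod 137)
136 = 128 + 8 in binary powers of 2.
So 2^136 ≡ 38 · 119 ≡ 1 (mod 137).
Since the result is 1, base 2 gives no evidence that 137 is composite.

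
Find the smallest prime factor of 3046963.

47

3046963 is odd.
Digit sum 31, not divisible by 3.
Ends in 3: not divisible by 5.
7: 3046963 = 7·435280 + 3
11: 3046963 = 11·276996 + 7
13: 3046963 = 13·234381 + 10
17: 3046963 = 17·179233 + 2
19: 3046963 = 19·160366 + 9
23: 3046963 = 23·132476 + 15
29: 3046963 = 29·105067 + 20
31: 3046963 = 31·98289 + 4
37: 3046963 = 37·82350 + 13
41: 3046963 = 41·74316 + 7
43: 3046963 = 43·70859 + 26
47: 3046963 = 47·64829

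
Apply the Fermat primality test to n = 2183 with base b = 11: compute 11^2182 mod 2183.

11^1 ≡ 11 (mod 2183)
11^2 ≡ 11^2 = 121 ≡ 121 (mod 2183)
11^4 ≡ 121^2 = 14641 ≡ 1543 (mod 2183)
11^8 ≡ 1543^2 = 2380849 ≡ 1379 (mod 2183)
11^16 ≡ 1379^2 = 1901641 ≡ 248 (mod 2183)
11^32 ≡ 248^2 = 61504 ≡ 380 (mod 2183)
11^64 ≡ 380^2 = 144400 ≡ 322 (mod 2183)
11^128 ≡ 322^2 = 103684 ≡ 1083 (mod 2183)
11^256 ≡ 1083^2 = 1172889 ≡ 618 (mod 2183)
11^512 ≡ 618^2 = 381924 ≡ 2082 (mod 2183)
11^1024 ≡ 2082^2 = 4334724 ≡ 1469 (mod 2183)
11^2048 ≡ 1469^2 = 2157961 ≡ 1157 (mod 2183)
2182 = 2048 + 128 + 4 + 2 in binary powers of 2.
So 11^2182 ≡ 1157 · 1083 · 1543 · 121 ≡ 470 (mod 2183).
Since 470 ≠ 1, base 11 is a Fermat witness: 2183 is composite.

470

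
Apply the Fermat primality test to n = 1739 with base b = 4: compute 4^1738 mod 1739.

995

4^1 ≡ 4 (mod 1739)
4^2 ≡ 4^2 = 16 ≡ 16 (mod 1739)
4^4 ≡ 16^2 = 256 ≡ 256 (mod 1739)
4^8 ≡ 256^2 = 65536 ≡ 1193 (mod 1739)
4^16 ≡ 1193^2 = 1423249 ≡ 747 (mod 1739)
4^32 ≡ 747^2 = 558009 ≡ 1529 (mod 1739)
4^64 ≡ 1529^2 = 2337841 ≡ 625 (mod 1739)
4^128 ≡ 625^2 = 390625 ≡ 1089 (mod 1739)
4^256 ≡ 1089^2 = 1185921 ≡ 1662 (mod 1739)
4^512 ≡ 1662^2 = 2762244 ≡ 712 (mod 1739)
4^1024 ≡ 712^2 = 506944 ≡ 895 (mod 1739)
1738 = 1024 + 512 + 128 + 64 + 8 + 2 in binary powers of 2.
So 4^1738 ≡ 895 · 712 · 1089 · 625 · 1193 · 16 ≡ 995 (mod 1739).
Since 995 ≠ 1, base 4 is a Fermat witness: 1739 is composite.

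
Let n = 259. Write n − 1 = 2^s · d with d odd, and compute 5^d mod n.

97

259 − 1 = 258 = 2^1 · 129, so d = 129.
5^1 ≡ 5 (mod 259)
5^2 ≡ 5^2 = 25 ≡ 25 (mod 259)
5^4 ≡ 25^2 = 625 ≡ 107 (mod 259)
5^8 ≡ 107^2 = 11449 ≡ 53 (mod 259)
5^16 ≡ 53^2 = 2809 ≡ 219 (mod 259)
5^32 ≡ 219^2 = 47961 ≡ 46 (mod 259)
5^64 ≡ 46^2 = 2116 ≡ 44 (mod 259)
5^128 ≡ 44^2 = 1936 ≡ 123 (mod 259)
129 = 128 + 1 in binary powers of 2.
So 5^129 ≡ 123 · 5 ≡ 97 (mod 259).
Squaring chain: 97; never reaches −1, so base 5 is a Miller–Rabin witness that 259 is composite.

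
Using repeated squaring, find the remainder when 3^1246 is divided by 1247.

3^1 ≡ 3 (mod 1247)
3^2 ≡ 3^2 = 9 ≡ 9 (mod 1247)
3^4 ≡ 9^2 = 81 ≡ 81 (mod 1247)
3^8 ≡ 81^2 = 6561 ≡ 326 (mod 1247)
3^16 ≡ 326^2 = 106276 ≡ 281 (mod 1247)
3^32 ≡ 281^2 = 78961 ≡ 400 (mod 1247)
3^64 ≡ 400^2 = 160000 ≡ 384 (mod 1247)
3^128 ≡ 384^2 = 147456 ≡ 310 (mod 1247)
3^256 ≡ 310^2 = 96100 ≡ 81 (mod 1247)
3^512 ≡ 81^2 = 6561 ≡ 326 (mod 1247)
3^1024 ≡ 326^2 = 106276 ≡ 281 (mod 1247)
1246 = 1024 + 128 + 64 + 16 + 8 + 4 + 2 in binary powers of 2.
So 3^1246 ≡ 281 · 310 · 384 · 281 · 326 · 81 · 9 ≡ 608 (mod 1247).
Since 608 ≠ 1, base 3 is a Fermat witness: 1247 is composite.

608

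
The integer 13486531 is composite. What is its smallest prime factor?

13486531 is odd.
Digit sum 31, not divisible by 3.
Ends in 1: not divisible by 5.
7: 13486531 = 7·1926647 + 2
11: 13486531 = 11·1226048 + 3
13: 13486531 = 13·1037425 + 6
17: 13486531 = 17·793325 + 6
19: 13486531 = 19·709817 + 8
23: 13486531 = 23·586370 + 21
29: 13486531 = 29·465052 + 23
31: 13486531 = 31·435049 + 12
37: 13486531 = 37·364500 + 31
41: 13486531 = 41·328939 + 32
43: 13486531 = 43·313640 + 11
47: 13486531 = 47·286947 + 22
53: 13486531 = 53·254462 + 45
59: 13486531 = 59·228585 + 16
61: 13486531 = 61·221090 + 41
67: 13486531 = 67·201291 + 34
71: 13486531 = 71·189951 + 10
73: 13486531 = 73·184747

73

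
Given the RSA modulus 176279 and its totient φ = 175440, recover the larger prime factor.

431

φ(n) = (p−1)(q−1) = n − (p+q) + 1, so p + q = 176279 − 175440 + 1 = 840.
p and q are the roots of t² − 840t + 176279 = 0.
Discriminant: 840² − 4·176279 = 705600 − 705116 = 484; √484 = 22.
q = (840 − 22)/2 = 409, p = (840 + 22)/2 = 431.
Check: 409 · 431 = 176279.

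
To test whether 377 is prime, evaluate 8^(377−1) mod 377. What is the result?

53

8^1 ≡ 8 (mod 377)
8^2 ≡ 8^2 = 64 ≡ 64 (mod 377)
8^4 ≡ 64^2 = 4096 ≡ 326 (mod 377)
8^8 ≡ 326^2 = 106276 ≡ 339 (mod 377)
8^16 ≡ 339^2 = 114921 ≡ 313 (mod 377)
8^32 ≡ 313^2 = 97969 ≡ 326 (mod 377)
8^64 ≡ 326^2 = 106276 ≡ 339 (mod 377)
8^128 ≡ 339^2 = 114921 ≡ 313 (mod 377)
8^256 ≡ 313^2 = 97969 ≡ 326 (mod 377)
376 = 256 + 64 + 32 + 16 + 8 in binary powers of 2.
So 8^376 ≡ 326 · 339 · 326 · 313 · 339 ≡ 53 (mod 377).
Since 53 ≠ 1, base 8 is a Fermat witness: 377 is composite.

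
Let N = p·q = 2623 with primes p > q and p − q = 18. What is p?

61

Since p = q + 18, we have 2623 = q(q + 18), so q² + 18q − 2623 = 0.
Discriminant: 18² + 4·2623 = 324 + 10492 = 10816; √10816 = 104.
q = (−18 + 104)/2 = 43, and p = q + 18 = 61.
Check: 43 · 61 = 2623.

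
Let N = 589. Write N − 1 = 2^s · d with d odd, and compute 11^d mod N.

77

589 − 1 = 588 = 2^2 · 147, so d = 147.
11^1 ≡ 11 (mod 589)
11^2 ≡ 11^2 = 121 ≡ 121 (mod 589)
11^4 ≡ 121^2 = 14641 ≡ 505 (mod 589)
11^8 ≡ 505^2 = 255025 ≡ 577 (mod 589)
11^16 ≡ 577^2 = 332929 ≡ 144 (mod 589)
11^32 ≡ 144^2 = 20736 ≡ 121 (mod 589)
11^64 ≡ 121^2 = 14641 ≡ 505 (mod 589)
11^128 ≡ 505^2 = 255025 ≡ 577 (mod 589)
147 = 128 + 16 + 2 + 1 in binary powers of 2.
So 11^147 ≡ 577 · 144 · 121 · 11 ≡ 77 (mod 589).
Squaring chain: 77 → 39; never reaches −1, so base 11 is a Miller–Rabin witness that 589 is composite.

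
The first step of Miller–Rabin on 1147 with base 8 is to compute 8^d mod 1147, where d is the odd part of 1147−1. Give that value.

1147 − 1 = 1146 = 2^1 · 573, so d = 573.
8^1 ≡ 8 (mod 1147)
8^2 ≡ 8^2 = 64 ≡ 64 (mod 1147)
8^4 ≡ 64^2 = 4096 ≡ 655 (mod 1147)
8^8 ≡ 655^2 = 429025 ≡ 47 (mod 1147)
8^16 ≡ 47^2 = 2209 ≡ 1062 (mod 1147)
8^32 ≡ 1062^2 = 1127844 ≡ 343 (mod 1147)
8^64 ≡ 343^2 = 117649 ≡ 655 (mod 1147)
8^128 ≡ 655^2 = 429025 ≡ 47 (mod 1147)
8^256 ≡ 47^2 = 2209 ≡ 1062 (mod 1147)
8^512 ≡ 1062^2 = 1127844 ≡ 343 (mod 1147)
573 = 512 + 32 + 16 + 8 + 4 + 1 in binary powers of 2.
So 8^573 ≡ 343 · 343 · 1062 · 47 · 655 · 8 ≡ 450 (mod 1147).
Squaring chain: 450; never reaches −1, so base 8 is a Miller–Rabin witness that 1147 is composite.

450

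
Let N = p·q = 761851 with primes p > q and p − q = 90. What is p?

919

Since p = q + 90, we have 761851 = q(q + 90), so q² + 90q − 761851 = 0.
Discriminant: 90² + 4·761851 = 8100 + 3047404 = 3055504; √3055504 = 1748.
q = (−90 + 1748)/2 = 829, and p = q + 90 = 919.
Check: 829 · 919 = 761851.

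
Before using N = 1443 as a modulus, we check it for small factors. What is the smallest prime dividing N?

1443 is odd.
Digit sum 12, divisible by 3.

3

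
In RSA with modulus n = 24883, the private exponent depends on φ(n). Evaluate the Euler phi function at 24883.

Factor: 24883 = 149 · 167.
φ(24883) = (149−1) · (167−1) = 148 · 166 = 24568.

24568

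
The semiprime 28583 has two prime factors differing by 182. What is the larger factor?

283

Since p = q + 182, we have 28583 = q(q + 182), so q² + 182q − 28583 = 0.
Discriminant: 182² + 4·28583 = 33124 + 114332 = 147456; √147456 = 384.
q = (−182 + 384)/2 = 101, and p = q + 182 = 283.
Check: 101 · 283 = 28583.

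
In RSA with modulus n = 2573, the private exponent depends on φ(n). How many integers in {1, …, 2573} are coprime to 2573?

2460

Factor: 2573 = 31 · 83.
φ(2573) = (31−1) · (83−1) = 30 · 82 = 2460.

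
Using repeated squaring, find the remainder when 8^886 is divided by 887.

8^1 ≡ 8 (mod 887)
8^2 ≡ 8^2 = 64 ≡ 64 (mod 887)
8^4 ≡ 64^2 = 4096 ≡ 548 (mod 887)
8^8 ≡ 548^2 = 300304 ≡ 498 (mod 887)
8^16 ≡ 498^2 = 248004 ≡ 531 (mod 887)
8^32 ≡ 531^2 = 281961 ≡ 782 (mod 887)
8^64 ≡ 782^2 = 611524 ≡ 381 (mod 887)
8^128 ≡ 381^2 = 145161 ≡ 580 (mod 887)
8^256 ≡ 580^2 = 336400 ≡ 227 (mod 887)
8^512 ≡ 227^2 = 51529 ≡ 83 (mod 887)
886 = 512 + 256 + 64 + 32 + 16 + 4 + 2 in binary powers of 2.
So 8^886 ≡ 83 · 227 · 381 · 782 · 531 · 548 · 64 ≡ 1 (mod 887).
Since the result is 1, base 8 gives no evidence that 887 is composite.

1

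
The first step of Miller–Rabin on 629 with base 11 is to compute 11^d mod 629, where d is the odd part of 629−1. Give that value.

629 − 1 = 628 = 2^2 · 157, so d = 157.
11^1 ≡ 11 (mod 629)
11^2 ≡ 11^2 = 121 ≡ 121 (mod 629)
11^4 ≡ 121^2 = 14641 ≡ 174 (mod 629)
11^8 ≡ 174^2 = 30276 ≡ 84 (mod 629)
11^16 ≡ 84^2 = 7056 ≡ 137 (mod 629)
11^32 ≡ 137^2 = 18769 ≡ 528 (mod 629)
11^64 ≡ 528^2 = 278784 ≡ 137 (mod 629)
11^128 ≡ 137^2 = 18769 ≡ 528 (mod 629)
157 = 128 + 16 + 8 + 4 + 1 in binary powers of 2.
So 11^157 ≡ 528 · 137 · 84 · 174 · 11 ≡ 381 (mod 629).
Squaring chain: 381 → 491; never reaches −1, so base 11 is a Miller–Rabin witness that 629 is composite.

381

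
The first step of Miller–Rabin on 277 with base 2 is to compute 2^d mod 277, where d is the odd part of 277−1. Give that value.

277 − 1 = 276 = 2^2 · 69, so d = 69.
2^1 ≡ 2 (mod 277)
2^2 ≡ 2^2 = 4 ≡ 4 (mod 277)
2^4 ≡ 4^2 = 16 ≡ 16 (mod 277)
2^8 ≡ 16^2 = 256 ≡ 256 (mod 277)
2^16 ≡ 256^2 = 65536 ≡ 164 (mod 277)
2^32 ≡ 164^2 = 26896 ≡ 27 (mod 277)
2^64 ≡ 27^2 = 729 ≡ 175 (mod 277)
69 = 64 + 4 + 1 in binary powers of 2.
So 2^69 ≡ 175 · 16 · 2 ≡ 60 (mod 277).
Squaring chain: 60 → 276; reaches −1, so base 2 does not prove 277 composite.

60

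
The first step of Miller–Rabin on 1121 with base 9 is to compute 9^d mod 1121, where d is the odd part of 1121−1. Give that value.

1121 − 1 = 1120 = 2^5 · 35, so d = 35.
9^1 ≡ 9 (mod 1121)
9^2 ≡ 9^2 = 81 ≡ 81 (mod 1121)
9^4 ≡ 81^2 = 6561 ≡ 956 (mod 1121)
9^8 ≡ 956^2 = 913936 ≡ 321 (mod 1121)
9^16 ≡ 321^2 = 103041 ≡ 1030 (mod 1121)
9^32 ≡ 1030^2 = 1060900 ≡ 434 (mod 1121)
35 = 32 + 2 + 1 in binary powers of 2.
So 9^35 ≡ 434 · 81 · 9 ≡ 264 (mod 1121).
Squaring chain: 264 → 194 → 643 → 921 → 765; never reaches −1, so base 9 is a Miller–Rabin witness that 1121 is composite.

264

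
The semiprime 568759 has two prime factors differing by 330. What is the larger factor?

937

Since p = q + 330, we have 568759 = q(q + 330), so q² + 330q − 568759 = 0.
Discriminant: 330² + 4·568759 = 108900 + 2275036 = 2383936; √2383936 = 1544.
q = (−330 + 1544)/2 = 607, and p = q + 330 = 937.
Check: 607 · 937 = 568759.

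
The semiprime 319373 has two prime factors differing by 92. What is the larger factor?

613

Since p = q + 92, we have 319373 = q(q + 92), so q² + 92q − 319373 = 0.
Discriminant: 92² + 4·319373 = 8464 + 1277492 = 1285956; √1285956 = 1134.
q = (−92 + 1134)/2 = 521, and p = q + 92 = 613.
Check: 521 · 613 = 319373.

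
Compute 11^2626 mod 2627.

11^1 ≡ 11 (mod 2627)
11^2 ≡ 11^2 = 121 ≡ 121 (mod 2627)
11^4 ≡ 121^2 = 14641 ≡ 1506 (mod 2627)
11^8 ≡ 1506^2 = 2268036 ≡ 935 (mod 2627)
11^16 ≡ 935^2 = 874225 ≡ 2061 (mod 2627)
11^32 ≡ 2061^2 = 4247721 ≡ 2489 (mod 2627)
11^64 ≡ 2489^2 = 6195121 ≡ 655 (mod 2627)
11^128 ≡ 655^2 = 429025 ≡ 824 (mod 2627)
11^256 ≡ 824^2 = 678976 ≡ 1210 (mod 2627)
11^512 ≡ 1210^2 = 1464100 ≡ 861 (mod 2627)
11^1024 ≡ 861^2 = 741321 ≡ 507 (mod 2627)
11^2048 ≡ 507^2 = 257049 ≡ 2230 (mod 2627)
2626 = 2048 + 512 + 64 + 2 in binary powers of 2.
So 11^2626 ≡ 2230 · 861 · 655 · 121 ≡ 2616 (mod 2627).
Since 2616 ≠ 1, base 11 is a Fermat witness: 2627 is composite.

2616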